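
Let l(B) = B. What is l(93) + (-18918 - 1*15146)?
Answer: -33971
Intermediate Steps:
l(93) + (-18918 - 1*15146) = 93 + (-18918 - 1*15146) = 93 + (-18918 - 15146) = 93 - 34064 = -33971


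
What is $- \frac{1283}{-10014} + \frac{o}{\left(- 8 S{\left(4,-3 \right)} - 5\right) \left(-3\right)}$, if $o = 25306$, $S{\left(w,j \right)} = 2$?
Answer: $\frac{84498371}{210294} \approx 401.81$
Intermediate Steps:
$- \frac{1283}{-10014} + \frac{o}{\left(- 8 S{\left(4,-3 \right)} - 5\right) \left(-3\right)} = - \frac{1283}{-10014} + \frac{25306}{\left(\left(-8\right) 2 - 5\right) \left(-3\right)} = \left(-1283\right) \left(- \frac{1}{10014}\right) + \frac{25306}{\left(-16 - 5\right) \left(-3\right)} = \frac{1283}{10014} + \frac{25306}{\left(-21\right) \left(-3\right)} = \frac{1283}{10014} + \frac{25306}{63} = \frac{84498371}{210294}$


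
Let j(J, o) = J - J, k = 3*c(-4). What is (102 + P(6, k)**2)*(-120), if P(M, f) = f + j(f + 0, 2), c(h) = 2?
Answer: -16560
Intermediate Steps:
k = 6 (k = 3*2 = 6)
j(J, o) = 0
P(M, f) = f (P(M, f) = f + 0 = f)
(102 + P(6, k)**2)*(-120) = (102 + 6**2)*(-120) = (102 + 36)*(-120) = 138*(-120) = -16560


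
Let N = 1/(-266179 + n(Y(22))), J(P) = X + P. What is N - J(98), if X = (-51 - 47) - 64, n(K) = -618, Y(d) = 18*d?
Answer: 17075007/266797 ≈ 64.000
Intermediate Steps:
X = -162 (X = -98 - 64 = -162)
J(P) = -162 + P
N = -1/266797 (N = 1/(-266179 - 618) = 1/(-266797) = -1/266797 ≈ -3.7482e-6)
N - J(98) = -1/266797 - (-162 + 98) = -1/266797 - 1*(-64) = -1/266797 + 64 = 17075007/266797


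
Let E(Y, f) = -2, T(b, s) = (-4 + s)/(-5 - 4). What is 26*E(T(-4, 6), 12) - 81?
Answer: -133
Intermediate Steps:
T(b, s) = 4/9 - s/9 (T(b, s) = (-4 + s)/(-9) = (-4 + s)*(-1/9) = 4/9 - s/9)
26*E(T(-4, 6), 12) - 81 = 26*(-2) - 81 = -52 - 81 = -133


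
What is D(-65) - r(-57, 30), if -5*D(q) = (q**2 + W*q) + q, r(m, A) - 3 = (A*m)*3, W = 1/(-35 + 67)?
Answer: 137453/32 ≈ 4295.4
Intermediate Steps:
W = 1/32 ≈ 0.031250
r(m, A) = 3 + 3*A*m (r(m, A) = 3 + (A*m)*3 = 3 + 3*A*m)
D(q) = -33*q/160 - q**2/5 (D(q) = -((q**2 + q/32) + q)/5 = -(q**2 + 33*q/32)/5 = -33*q/160 - q**2/5)
D(-65) - r(-57, 30) = -1/160*(-65)*(33 + 32*(-65)) - (3 + 3*30*(-57)) = -1/160*(-65)*(33 - 2080) - (3 - 5130) = -1/160*(-65)*(-2047) - 1*(-5127) = -26611/32 + 5127 = 137453/32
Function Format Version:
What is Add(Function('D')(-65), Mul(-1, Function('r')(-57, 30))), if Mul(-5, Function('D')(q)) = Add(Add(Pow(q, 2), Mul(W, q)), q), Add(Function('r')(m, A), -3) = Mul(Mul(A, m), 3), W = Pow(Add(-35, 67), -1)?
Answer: Rational(137453, 32) ≈ 4295.4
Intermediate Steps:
W = Rational(1, 32) (W = Pow(32, -1) = Rational(1, 32) ≈ 0.031250)
Function('r')(m, A) = Add(3, Mul(3, A, m)) (Function('r')(m, A) = Add(3, Mul(Mul(A, m), 3)) = Add(3, Mul(3, A, m)))
Function('D')(q) = Add(Mul(Rational(-33, 160), q), Mul(Rational(-1, 5), Pow(q, 2))) (Function('D')(q) = Mul(Rational(-1, 5), Add(Add(Pow(q, 2), Mul(Rational(1, 32), q)), q)) = Mul(Rational(-1, 5), Add(Pow(q, 2), Mul(Rational(33, 32), q))) = Add(Mul(Rational(-33, 160), q), Mul(Rational(-1, 5), Pow(q, 2))))
Add(Function('D')(-65), Mul(-1, Function('r')(-57, 30))) = Add(Mul(Rational(-1, 160), -65, Add(33, Mul(32, -65))), Mul(-1, Add(3, Mul(3, 30, -57)))) = Add(Mul(Rational(-1, 160), -65, Add(33, -2080)), Mul(-1, Add(3, -5130))) = Add(Mul(Rational(-1, 160), -65, -2047), Mul(-1, -5127)) = Add(Rational(-26611, 32), 5127) = Rational(137453, 32)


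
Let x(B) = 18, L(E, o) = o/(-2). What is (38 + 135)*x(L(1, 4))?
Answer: 3114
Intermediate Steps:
L(E, o) = -o/2 (L(E, o) = o*(-1/2) = -o/2)
(38 + 135)*x(L(1, 4)) = (38 + 135)*18 = 173*18 = 3114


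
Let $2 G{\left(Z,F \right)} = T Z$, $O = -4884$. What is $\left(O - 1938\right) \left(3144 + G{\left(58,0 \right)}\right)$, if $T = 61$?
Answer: $-33516486$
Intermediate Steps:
$G{\left(Z,F \right)} = \frac{61 Z}{2}$
$\left(O - 1938\right) \left(3144 + G{\left(58,0 \right)}\right) = \left(-4884 - 1938\right) \left(3144 + \frac{61}{2} \cdot 58\right) = - 6822 \left(3144 + 1769\right) = \left(-6822\right) 4913 = -33516486$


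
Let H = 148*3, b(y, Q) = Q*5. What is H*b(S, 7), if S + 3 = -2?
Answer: 15540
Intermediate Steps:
S = -5 (S = -3 - 2 = -5)
b(y, Q) = 5*Q
H = 444
H*b(S, 7) = 444*(5*7) = 444*35 = 15540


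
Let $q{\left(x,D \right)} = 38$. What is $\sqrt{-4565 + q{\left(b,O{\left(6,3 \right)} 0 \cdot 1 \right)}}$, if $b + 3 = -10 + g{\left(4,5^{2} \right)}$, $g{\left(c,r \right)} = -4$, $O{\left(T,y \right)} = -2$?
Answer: $3 i \sqrt{503} \approx 67.283 i$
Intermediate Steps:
$b = -17$ ($b = -3 - 14 = -17$)
$\sqrt{-4565 + q{\left(b,O{\left(6,3 \right)} 0 \cdot 1 \right)}} = \sqrt{-4565 + 38} = \sqrt{-4527} = 3 i \sqrt{503}$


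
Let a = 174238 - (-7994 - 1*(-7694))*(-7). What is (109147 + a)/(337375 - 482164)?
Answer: -281285/144789 ≈ -1.9427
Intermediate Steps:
a = 172138 (a = 174238 - (-7994 + 7694)*(-7) = 174238 - (-300)*(-7) = 174238 - 1*2100 = 174238 - 2100 = 172138)
(109147 + a)/(337375 - 482164) = (109147 + 172138)/(337375 - 482164) = 281285/(-144789) = 281285*(-1/144789) = -281285/144789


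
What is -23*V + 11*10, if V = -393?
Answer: 9149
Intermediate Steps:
-23*V + 11*10 = -23*(-393) + 11*10 = 9039 + 110 = 9149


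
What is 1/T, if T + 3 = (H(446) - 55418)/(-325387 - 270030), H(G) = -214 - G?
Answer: -595417/1730173 ≈ -0.34414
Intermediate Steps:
T = -1730173/595417 (T = -3 + ((-214 - 1*446) - 55418)/(-325387 - 270030) = -3 + ((-214 - 446) - 55418)/(-595417) = -3 + (-660 - 55418)*(-1/595417) = -3 - 56078*(-1/595417) = -3 + 56078/595417 = -1730173/595417 ≈ -2.9058)
1/T = 1/(-1730173/595417) = -595417/1730173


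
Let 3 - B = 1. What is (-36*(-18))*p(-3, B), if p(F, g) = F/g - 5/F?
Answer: 108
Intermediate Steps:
B = 2 (B = 3 - 1*1 = 3 - 1 = 2)
p(F, g) = -5/F + F/g
(-36*(-18))*p(-3, B) = (-36*(-18))*(-5/(-3) - 3/2) = 648*(-5*(-1/3) - 3*1/2) = 648*(5/3 - 3/2) = 648*(1/6) = 108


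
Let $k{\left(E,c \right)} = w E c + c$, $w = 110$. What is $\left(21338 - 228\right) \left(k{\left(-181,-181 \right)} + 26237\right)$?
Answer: $76624360260$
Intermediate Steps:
$k{\left(E,c \right)} = c + 110 E c$ ($k{\left(E,c \right)} = 110 E c + c = c + 110 E c$)
$\left(21338 - 228\right) \left(k{\left(-181,-181 \right)} + 26237\right) = \left(21338 - 228\right) \left(- 181 \left(1 + 110 \left(-181\right)\right) + 26237\right) = 21110 \left(- 181 \left(1 - 19910\right) + 26237\right) = 21110 \left(\left(-181\right) \left(-19909\right) + 26237\right) = 21110 \left(3603529 + 26237\right) = 21110 \cdot 3629766 = 76624360260$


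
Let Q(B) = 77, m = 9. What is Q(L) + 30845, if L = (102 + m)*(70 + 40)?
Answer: 30922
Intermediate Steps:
L = 12210 (L = (102 + 9)*(70 + 40) = 111*110 = 12210)
Q(L) + 30845 = 77 + 30845 = 30922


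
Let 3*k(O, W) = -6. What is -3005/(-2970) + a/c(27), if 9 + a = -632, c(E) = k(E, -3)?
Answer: 95489/297 ≈ 321.51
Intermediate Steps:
k(O, W) = -2 (k(O, W) = (⅓)*(-6) = -2)
c(E) = -2
a = -641 (a = -9 - 632 = -641)
-3005/(-2970) + a/c(27) = -3005/(-2970) - 641/(-2) = -3005*(-1/2970) - 641*(-½) = 601/594 + 641/2 = 95489/297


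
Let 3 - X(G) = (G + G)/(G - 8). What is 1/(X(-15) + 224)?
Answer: 23/5191 ≈ 0.0044307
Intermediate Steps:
X(G) = 3 - 2*G/(-8 + G) (X(G) = 3 - (G + G)/(G - 8) = 3 - 2*G/(-8 + G))
1/(X(-15) + 224) = 1/((-24 - 15)/(-8 - 15) + 224) = 1/(-39/(-23) + 224) = 1/(-1/23*(-39) + 224) = 1/(39/23 + 224) = 1/(5191/23) = 23/5191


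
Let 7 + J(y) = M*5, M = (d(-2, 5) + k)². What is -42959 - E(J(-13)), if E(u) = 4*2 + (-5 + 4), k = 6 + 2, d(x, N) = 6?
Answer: -42966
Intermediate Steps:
k = 8
M = 196 (M = (6 + 8)² = 14² = 196)
J(y) = 973 (J(y) = -7 + 196*5 = -7 + 980 = 973)
E(u) = 7 (E(u) = 8 - 1 = 7)
-42959 - E(J(-13)) = -42959 - 1*7 = -42959 - 7 = -42966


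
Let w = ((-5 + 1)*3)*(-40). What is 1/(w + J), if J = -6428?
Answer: -1/5948 ≈ -0.00016812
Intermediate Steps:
w = 480 (w = -4*3*(-40) = -12*(-40) = 480)
1/(w + J) = 1/(480 - 6428) = 1/(-5948) = -1/5948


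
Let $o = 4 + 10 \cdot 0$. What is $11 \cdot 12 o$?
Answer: $528$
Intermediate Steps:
$o = 4$ ($o = 4 + 0 = 4$)
$11 \cdot 12 o = 11 \cdot 12 \cdot 4 = 132 \cdot 4 = 528$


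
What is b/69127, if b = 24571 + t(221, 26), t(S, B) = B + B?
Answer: 24623/69127 ≈ 0.35620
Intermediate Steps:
t(S, B) = 2*B
b = 24623 (b = 24571 + 2*26 = 24571 + 52 = 24623)
b/69127 = 24623/69127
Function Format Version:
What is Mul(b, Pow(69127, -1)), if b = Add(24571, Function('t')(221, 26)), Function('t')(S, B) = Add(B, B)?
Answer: Rational(24623, 69127) ≈ 0.35620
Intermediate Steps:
Function('t')(S, B) = Mul(2, B)
b = 24623 (b = Add(24571, Mul(2, 26)) = Add(24571, 52) = 24623)
Mul(b, Pow(69127, -1)) = Mul(24623, Pow(69127, -1)) = Mul(24623, Rational(1, 69127)) = Rational(24623, 69127)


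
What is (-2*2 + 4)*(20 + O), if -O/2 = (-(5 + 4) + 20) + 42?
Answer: 0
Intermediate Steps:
O = -106 (O = -2*((-(5 + 4) + 20) + 42) = -2*((-1*9 + 20) + 42) = -2*((-9 + 20) + 42) = -2*(11 + 42) = -2*53 = -106)
(-2*2 + 4)*(20 + O) = (-2*2 + 4)*(20 - 106) = (-4 + 4)*(-86) = 0*(-86) = 0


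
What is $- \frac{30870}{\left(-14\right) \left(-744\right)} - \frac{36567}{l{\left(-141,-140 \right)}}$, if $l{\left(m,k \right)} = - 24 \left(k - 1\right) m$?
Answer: $- \frac{1186223}{410874} \approx -2.8871$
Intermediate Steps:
$l{\left(m,k \right)} = - 24 m \left(-1 + k\right)$ ($l{\left(m,k \right)} = - 24 \left(-1 + k\right) m = - 24 m \left(-1 + k\right)$)
$- \frac{30870}{\left(-14\right) \left(-744\right)} - \frac{36567}{l{\left(-141,-140 \right)}} = - \frac{30870}{\left(-14\right) \left(-744\right)} - \frac{36567}{24 \left(-141\right) \left(1 - -140\right)} = - \frac{30870}{10416} - \frac{36567}{24 \left(-141\right) \left(1 + 140\right)} = \left(-30870\right) \frac{1}{10416} - \frac{36567}{24 \left(-141\right) 141} = - \frac{735}{248} - \frac{36567}{-477144} = - \frac{735}{248} - - \frac{4063}{53016} = - \frac{735}{248} + \frac{4063}{53016} = - \frac{1186223}{410874}$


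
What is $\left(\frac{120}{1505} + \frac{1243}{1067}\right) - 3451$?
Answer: $- \frac{100722506}{29197} \approx -3449.8$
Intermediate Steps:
$\left(\frac{120}{1505} + \frac{1243}{1067}\right) - 3451 = \left(120 \cdot \frac{1}{1505} + 1243 \cdot \frac{1}{1067}\right) - 3451 = \left(\frac{24}{301} + \frac{113}{97}\right) - 3451 = \frac{36341}{29197} - 3451 = - \frac{100722506}{29197}$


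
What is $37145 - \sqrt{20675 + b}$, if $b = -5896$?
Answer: $37145 - \sqrt{14779} \approx 37023.0$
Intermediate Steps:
$37145 - \sqrt{20675 + b} = 37145 - \sqrt{20675 - 5896} = 37145 - \sqrt{14779}$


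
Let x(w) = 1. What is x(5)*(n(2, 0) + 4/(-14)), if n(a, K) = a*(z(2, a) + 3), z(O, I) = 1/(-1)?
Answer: 26/7 ≈ 3.7143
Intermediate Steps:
z(O, I) = -1
n(a, K) = 2*a (n(a, K) = a*(-1 + 3) = a*2 = 2*a)
x(5)*(n(2, 0) + 4/(-14)) = 1*(2*2 + 4/(-14)) = 1*(4 + 4*(-1/14)) = 1*(4 - 2/7) = 1*(26/7) = 26/7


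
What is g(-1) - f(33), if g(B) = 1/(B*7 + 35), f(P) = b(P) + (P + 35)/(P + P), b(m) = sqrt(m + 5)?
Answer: -919/924 - sqrt(38) ≈ -7.1590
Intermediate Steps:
b(m) = sqrt(5 + m)
f(P) = sqrt(5 + P) + (35 + P)/(2*P) (f(P) = sqrt(5 + P) + (P + 35)/(P + P) = sqrt(5 + P) + (35 + P)/((2*P)) = sqrt(5 + P) + (35 + P)*(1/(2*P)) = sqrt(5 + P) + (35 + P)/(2*P))
g(B) = 1/(35 + 7*B) (g(B) = 1/(7*B + 35) = 1/(35 + 7*B))
g(-1) - f(33) = 1/(7*(5 - 1)) - (1/2 + sqrt(5 + 33) + (35/2)/33) = (1/7)/4 - (1/2 + sqrt(38) + (35/2)*(1/33)) = (1/7)*(1/4) - (1/2 + sqrt(38) + 35/66) = 1/28 - (34/33 + sqrt(38)) = 1/28 + (-34/33 - sqrt(38)) = -919/924 - sqrt(38)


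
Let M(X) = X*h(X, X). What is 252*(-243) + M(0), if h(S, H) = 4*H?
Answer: -61236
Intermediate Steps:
M(X) = 4*X**2 (M(X) = X*(4*X) = 4*X**2)
252*(-243) + M(0) = 252*(-243) + 4*0**2 = -61236 + 4*0 = -61236 + 0 = -61236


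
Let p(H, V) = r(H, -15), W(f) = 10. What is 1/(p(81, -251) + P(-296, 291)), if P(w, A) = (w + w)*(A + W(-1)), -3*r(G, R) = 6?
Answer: -1/178194 ≈ -5.6119e-6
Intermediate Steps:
r(G, R) = -2 (r(G, R) = -1/3*6 = -2)
p(H, V) = -2
P(w, A) = 2*w*(10 + A) (P(w, A) = (w + w)*(A + 10) = (2*w)*(10 + A) = 2*w*(10 + A))
1/(p(81, -251) + P(-296, 291)) = 1/(-2 + 2*(-296)*(10 + 291)) = 1/(-2 + 2*(-296)*301) = 1/(-2 - 178192) = 1/(-178194) = -1/178194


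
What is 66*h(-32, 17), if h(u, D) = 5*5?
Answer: 1650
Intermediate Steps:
h(u, D) = 25
66*h(-32, 17) = 66*25 = 1650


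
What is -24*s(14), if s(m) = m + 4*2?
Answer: -528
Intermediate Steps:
s(m) = 8 + m (s(m) = m + 8 = 8 + m)
-24*s(14) = -24*(8 + 14) = -24*22 = -528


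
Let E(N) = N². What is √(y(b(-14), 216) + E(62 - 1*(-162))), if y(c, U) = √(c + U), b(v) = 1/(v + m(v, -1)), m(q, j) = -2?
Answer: √(200704 + √3455)/2 ≈ 224.03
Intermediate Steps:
b(v) = 1/(-2 + v) (b(v) = 1/(v - 2) = 1/(-2 + v))
y(c, U) = √(U + c)
√(y(b(-14), 216) + E(62 - 1*(-162))) = √(√(216 + 1/(-2 - 14)) + (62 - 1*(-162))²) = √(√(216 + 1/(-16)) + (62 + 162)²) = √(√(216 - 1/16) + 224²) = √(√(3455/16) + 50176) = √(√3455/4 + 50176) = √(50176 + √3455/4)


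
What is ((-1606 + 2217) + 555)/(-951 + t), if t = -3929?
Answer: -583/2440 ≈ -0.23893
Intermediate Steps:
((-1606 + 2217) + 555)/(-951 + t) = ((-1606 + 2217) + 555)/(-951 - 3929) = (611 + 555)/(-4880) = 1166*(-1/4880) = -583/2440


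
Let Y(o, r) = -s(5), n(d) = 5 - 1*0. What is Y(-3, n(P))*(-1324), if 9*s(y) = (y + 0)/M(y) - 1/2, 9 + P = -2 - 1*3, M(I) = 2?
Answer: 2648/9 ≈ 294.22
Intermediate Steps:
P = -14 (P = -9 + (-2 - 1*3) = -9 + (-2 - 3) = -9 - 5 = -14)
n(d) = 5 (n(d) = 5 + 0 = 5)
s(y) = -1/18 + y/18 (s(y) = ((y + 0)/2 - 1/2)/9 = (y*(½) - 1*½)/9 = (y/2 - ½)/9 = (-½ + y/2)/9 = -1/18 + y/18)
Y(o, r) = -2/9 (Y(o, r) = -(-1/18 + (1/18)*5) = -(-1/18 + 5/18) = -1*2/9 = -2/9)
Y(-3, n(P))*(-1324) = -2/9*(-1324) = 2648/9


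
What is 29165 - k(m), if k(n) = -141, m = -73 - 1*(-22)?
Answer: 29306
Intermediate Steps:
m = -51 (m = -73 + 22 = -51)
29165 - k(m) = 29165 - 1*(-141) = 29165 + 141 = 29306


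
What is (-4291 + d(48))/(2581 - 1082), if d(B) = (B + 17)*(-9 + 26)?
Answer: -3186/1499 ≈ -2.1254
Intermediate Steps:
d(B) = 289 + 17*B (d(B) = (17 + B)*17 = 289 + 17*B)
(-4291 + d(48))/(2581 - 1082) = (-4291 + (289 + 17*48))/(2581 - 1082) = (-4291 + (289 + 816))/1499 = (-4291 + 1105)*(1/1499) = -3186*1/1499 = -3186/1499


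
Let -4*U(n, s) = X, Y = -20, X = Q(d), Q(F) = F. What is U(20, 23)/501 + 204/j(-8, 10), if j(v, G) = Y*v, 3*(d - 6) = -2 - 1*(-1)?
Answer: 76483/60120 ≈ 1.2722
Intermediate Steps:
d = 17/3 (d = 6 + (-2 - 1*(-1))/3 = 6 + (-2 + 1)/3 = 6 + (1/3)*(-1) = 6 - 1/3 = 17/3 ≈ 5.6667)
X = 17/3 ≈ 5.6667
U(n, s) = -17/12 (U(n, s) = -1/4*17/3 = -17/12)
j(v, G) = -20*v
U(20, 23)/501 + 204/j(-8, 10) = -17/12/501 + 204/((-20*(-8))) = -17/12*1/501 + 204/160 = -17/6012 + 204*(1/160) = -17/6012 + 51/40 = 76483/60120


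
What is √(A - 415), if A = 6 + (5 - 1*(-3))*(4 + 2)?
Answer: 19*I ≈ 19.0*I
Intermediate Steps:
A = 54 (A = 6 + (5 + 3)*6 = 6 + 8*6 = 6 + 48 = 54)
√(A - 415) = √(54 - 415) = √(-361) = 19*I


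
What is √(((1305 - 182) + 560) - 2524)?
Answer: 29*I ≈ 29.0*I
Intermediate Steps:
√(((1305 - 182) + 560) - 2524) = √((1123 + 560) - 2524) = √(1683 - 2524) = √(-841) = 29*I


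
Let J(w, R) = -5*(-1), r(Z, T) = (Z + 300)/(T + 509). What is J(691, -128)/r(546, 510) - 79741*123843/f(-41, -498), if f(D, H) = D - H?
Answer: -8354556176483/386622 ≈ -2.1609e+7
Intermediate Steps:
r(Z, T) = (300 + Z)/(509 + T)
J(w, R) = 5
J(691, -128)/r(546, 510) - 79741*123843/f(-41, -498) = 5/(((300 + 546)/(509 + 510))) - 79741*123843/(-41 - 1*(-498)) = 5/((846/1019)) - 79741*123843/(-41 + 498) = 5/(((1/1019)*846)) - 79741/(457*(1/123843)) = 5/(846/1019) - 79741/457/123843 = 5*(1019/846) - 79741*123843/457 = 5095/846 - 9875364663/457 = -8354556176483/386622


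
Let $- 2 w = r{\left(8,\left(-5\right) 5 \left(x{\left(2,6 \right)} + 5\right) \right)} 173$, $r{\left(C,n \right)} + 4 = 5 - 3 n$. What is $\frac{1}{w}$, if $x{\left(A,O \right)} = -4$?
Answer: $- \frac{1}{6574} \approx -0.00015211$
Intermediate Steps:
$r{\left(C,n \right)} = 1 - 3 n$ ($r{\left(C,n \right)} = -4 - \left(-5 + 3 n\right) = 1 - 3 n$)
$w = -6574$ ($w = - \frac{\left(1 - 3 \left(-5\right) 5 \left(-4 + 5\right)\right) 173}{2} = - \frac{\left(1 - 3 \left(\left(-25\right) 1\right)\right) 173}{2} = - \frac{\left(1 - -75\right) 173}{2} = - \frac{\left(1 + 75\right) 173}{2} = - \frac{76 \cdot 173}{2} = \left(- \frac{1}{2}\right) 13148 = -6574$)
$\frac{1}{w} = \frac{1}{-6574} = - \frac{1}{6574}$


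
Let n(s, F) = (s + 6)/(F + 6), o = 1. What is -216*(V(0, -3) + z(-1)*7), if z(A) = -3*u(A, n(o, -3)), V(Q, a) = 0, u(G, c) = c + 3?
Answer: 24192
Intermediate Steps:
n(s, F) = (6 + s)/(6 + F)
u(G, c) = 3 + c
z(A) = -16 (z(A) = -3*(3 + (6 + 1)/(6 - 3)) = -3*(3 + 7/3) = -3*16/3 = -16)
-216*(V(0, -3) + z(-1)*7) = -216*(0 - 16*7) = -216*(0 - 112) = -216*(-112) = 24192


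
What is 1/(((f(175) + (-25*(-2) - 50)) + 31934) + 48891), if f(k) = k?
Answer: 1/81000 ≈ 1.2346e-5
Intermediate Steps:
1/(((f(175) + (-25*(-2) - 50)) + 31934) + 48891) = 1/(((175 + (-25*(-2) - 50)) + 31934) + 48891) = 1/(((175 + (50 - 50)) + 31934) + 48891) = 1/(((175 + 0) + 31934) + 48891) = 1/((175 + 31934) + 48891) = 1/(32109 + 48891) = 1/81000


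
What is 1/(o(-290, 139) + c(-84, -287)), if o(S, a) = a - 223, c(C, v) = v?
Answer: -1/371 ≈ -0.0026954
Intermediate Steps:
o(S, a) = -223 + a
1/(o(-290, 139) + c(-84, -287)) = 1/((-223 + 139) - 287) = 1/(-84 - 287) = 1/(-371) = -1/371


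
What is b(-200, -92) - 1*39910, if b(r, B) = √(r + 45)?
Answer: -39910 + I*√155 ≈ -39910.0 + 12.45*I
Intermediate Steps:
b(r, B) = √(45 + r)
b(-200, -92) - 1*39910 = √(45 - 200) - 1*39910 = √(-155) - 39910 = I*√155 - 39910 = -39910 + I*√155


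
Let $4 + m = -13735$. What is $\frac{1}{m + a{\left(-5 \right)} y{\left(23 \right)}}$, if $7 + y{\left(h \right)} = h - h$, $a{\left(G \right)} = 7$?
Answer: $- \frac{1}{13788} \approx -7.2527 \cdot 10^{-5}$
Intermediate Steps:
$y{\left(h \right)} = -7$ ($y{\left(h \right)} = -7 + \left(h - h\right) = -7 + 0 = -7$)
$m = -13739$ ($m = -4 - 13735 = -13739$)
$\frac{1}{m + a{\left(-5 \right)} y{\left(23 \right)}} = \frac{1}{-13739 + 7 \left(-7\right)} = \frac{1}{-13739 - 49} = \frac{1}{-13788} = - \frac{1}{13788}$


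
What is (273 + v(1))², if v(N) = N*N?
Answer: 75076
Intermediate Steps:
v(N) = N²
(273 + v(1))² = (273 + 1²)² = (273 + 1)² = 274² = 75076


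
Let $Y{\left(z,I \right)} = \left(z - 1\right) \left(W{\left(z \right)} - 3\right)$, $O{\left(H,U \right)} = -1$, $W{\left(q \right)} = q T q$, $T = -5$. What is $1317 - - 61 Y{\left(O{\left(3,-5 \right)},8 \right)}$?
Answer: $2293$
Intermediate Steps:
$W{\left(q \right)} = - 5 q^{2}$ ($W{\left(q \right)} = q \left(-5\right) q = - 5 q q = - 5 q^{2}$)
$Y{\left(z,I \right)} = \left(-1 + z\right) \left(-3 - 5 z^{2}\right)$ ($Y{\left(z,I \right)} = \left(z - 1\right) \left(- 5 z^{2} - 3\right) = \left(-1 + z\right) \left(-3 - 5 z^{2}\right)$)
$1317 - - 61 Y{\left(O{\left(3,-5 \right)},8 \right)} = 1317 - - 61 \left(3 - 5 \left(-1\right)^{3} - -3 + 5 \left(-1\right)^{2}\right) = 1317 - - 61 \left(3 - -5 + 3 + 5 \cdot 1\right) = 1317 - - 61 \left(3 + 5 + 3 + 5\right) = 1317 - \left(-61\right) 16 = 1317 - -976 = 1317 + 976 = 2293$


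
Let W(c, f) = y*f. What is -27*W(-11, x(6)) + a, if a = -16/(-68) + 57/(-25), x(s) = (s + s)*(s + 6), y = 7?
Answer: -11567669/425 ≈ -27218.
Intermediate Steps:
x(s) = 2*s*(6 + s) (x(s) = (2*s)*(6 + s) = 2*s*(6 + s))
W(c, f) = 7*f
a = -869/425 (a = -16*(-1/68) + 57*(-1/25) = 4/17 - 57/25 = -869/425 ≈ -2.0447)
-27*W(-11, x(6)) + a = -189*2*6*(6 + 6) - 869/425 = -189*2*6*12 - 869/425 = -189*144 - 869/425 = -27*1008 - 869/425 = -27216 - 869/425 = -11567669/425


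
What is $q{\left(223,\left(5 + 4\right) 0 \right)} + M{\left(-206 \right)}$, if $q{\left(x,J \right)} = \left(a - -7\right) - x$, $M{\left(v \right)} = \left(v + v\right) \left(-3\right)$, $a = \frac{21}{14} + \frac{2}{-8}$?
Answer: $\frac{4085}{4} \approx 1021.3$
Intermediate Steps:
$a = \frac{5}{4}$ ($a = 21 \cdot \frac{1}{14} + 2 \left(- \frac{1}{8}\right) = \frac{3}{2} - \frac{1}{4} = \frac{5}{4} \approx 1.25$)
$M{\left(v \right)} = - 6 v$ ($M{\left(v \right)} = 2 v \left(-3\right) = - 6 v$)
$q{\left(x,J \right)} = \frac{33}{4} - x$ ($q{\left(x,J \right)} = \left(\frac{5}{4} - -7\right) - x = \left(\frac{5}{4} + 7\right) - x = \frac{33}{4} - x$)
$q{\left(223,\left(5 + 4\right) 0 \right)} + M{\left(-206 \right)} = \left(\frac{33}{4} - 223\right) - -1236 = \left(\frac{33}{4} - 223\right) + 1236 = - \frac{859}{4} + 1236 = \frac{4085}{4}$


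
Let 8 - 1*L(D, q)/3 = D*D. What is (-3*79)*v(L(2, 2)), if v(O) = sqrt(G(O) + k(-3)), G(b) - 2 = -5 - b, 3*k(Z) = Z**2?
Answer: -474*I*sqrt(3) ≈ -820.99*I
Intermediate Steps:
L(D, q) = 24 - 3*D**2 (L(D, q) = 24 - 3*D*D = 24 - 3*D**2)
k(Z) = Z**2/3
G(b) = -3 - b (G(b) = 2 + (-5 - b) = -3 - b)
v(O) = sqrt(-O) (v(O) = sqrt((-3 - O) + (1/3)*(-3)**2) = sqrt((-3 - O) + (1/3)*9) = sqrt((-3 - O) + 3) = sqrt(-O))
(-3*79)*v(L(2, 2)) = (-3*79)*sqrt(-(24 - 3*2**2)) = -237*I*sqrt(24 - 3*4) = -237*I*sqrt(24 - 12) = -237*2*I*sqrt(3) = -474*I*sqrt(3)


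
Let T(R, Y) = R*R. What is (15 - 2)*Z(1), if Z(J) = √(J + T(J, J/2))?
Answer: 13*√2 ≈ 18.385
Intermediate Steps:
T(R, Y) = R²
Z(J) = √(J + J²)
(15 - 2)*Z(1) = (15 - 2)*√(1*(1 + 1)) = 13*√(1*2) = 13*√2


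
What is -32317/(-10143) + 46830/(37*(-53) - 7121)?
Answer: -90746848/46059363 ≈ -1.9702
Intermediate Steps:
-32317/(-10143) + 46830/(37*(-53) - 7121) = -32317*(-1/10143) + 46830/(-1961 - 7121) = 32317/10143 + 46830/(-9082) = 32317/10143 + 46830*(-1/9082) = 32317/10143 - 23415/4541 = -90746848/46059363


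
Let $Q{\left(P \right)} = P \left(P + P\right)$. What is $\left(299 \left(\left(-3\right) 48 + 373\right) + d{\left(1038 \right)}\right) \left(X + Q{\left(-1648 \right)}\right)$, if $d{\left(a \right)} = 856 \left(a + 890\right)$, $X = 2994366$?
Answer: $14483236491986$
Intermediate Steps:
$Q{\left(P \right)} = 2 P^{2}$ ($Q{\left(P \right)} = P 2 P = 2 P^{2}$)
$d{\left(a \right)} = 761840 + 856 a$ ($d{\left(a \right)} = 856 \left(890 + a\right) = 761840 + 856 a$)
$\left(299 \left(\left(-3\right) 48 + 373\right) + d{\left(1038 \right)}\right) \left(X + Q{\left(-1648 \right)}\right) = \left(299 \left(\left(-3\right) 48 + 373\right) + \left(761840 + 856 \cdot 1038\right)\right) \left(2994366 + 2 \left(-1648\right)^{2}\right) = \left(299 \left(-144 + 373\right) + \left(761840 + 888528\right)\right) \left(2994366 + 2 \cdot 2715904\right) = \left(299 \cdot 229 + 1650368\right) \left(2994366 + 5431808\right) = \left(68471 + 1650368\right) 8426174 = 1718839 \cdot 8426174 = 14483236491986$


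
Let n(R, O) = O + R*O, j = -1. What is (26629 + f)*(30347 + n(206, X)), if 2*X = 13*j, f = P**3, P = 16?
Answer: 1782142175/2 ≈ 8.9107e+8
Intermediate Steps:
f = 4096 (f = 16**3 = 4096)
X = -13/2 (X = (13*(-1))/2 = (1/2)*(-13) = -13/2 ≈ -6.5000)
n(R, O) = O + O*R
(26629 + f)*(30347 + n(206, X)) = (26629 + 4096)*(30347 - 13*(1 + 206)/2) = 30725*(30347 - 13/2*207) = 30725*(30347 - 2691/2) = 30725*(58003/2) = 1782142175/2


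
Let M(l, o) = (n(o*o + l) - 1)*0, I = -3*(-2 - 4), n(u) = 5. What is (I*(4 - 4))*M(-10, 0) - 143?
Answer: -143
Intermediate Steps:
I = 18 (I = -3*(-6) = 18)
M(l, o) = 0 (M(l, o) = (5 - 1)*0 = 4*0 = 0)
(I*(4 - 4))*M(-10, 0) - 143 = (18*(4 - 4))*0 - 143 = (18*0)*0 - 143 = 0*0 - 143 = 0 - 143 = -143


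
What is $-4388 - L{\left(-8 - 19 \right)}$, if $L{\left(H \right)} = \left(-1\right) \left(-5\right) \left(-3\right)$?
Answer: $-4373$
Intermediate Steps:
$L{\left(H \right)} = -15$ ($L{\left(H \right)} = 5 \left(-3\right) = -15$)
$-4388 - L{\left(-8 - 19 \right)} = -4388 - -15 = -4388 + 15 = -4373$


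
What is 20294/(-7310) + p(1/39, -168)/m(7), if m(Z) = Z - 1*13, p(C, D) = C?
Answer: -2378053/855270 ≈ -2.7805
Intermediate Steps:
m(Z) = -13 + Z (m(Z) = Z - 13 = -13 + Z)
20294/(-7310) + p(1/39, -168)/m(7) = 20294/(-7310) + 1/(39*(-13 + 7)) = 20294*(-1/7310) + (1/39)/(-6) = -10147/3655 + (1/39)*(-⅙) = -10147/3655 - 1/234 = -2378053/855270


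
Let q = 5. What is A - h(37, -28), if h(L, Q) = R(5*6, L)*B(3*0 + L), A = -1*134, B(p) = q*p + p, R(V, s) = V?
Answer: -6794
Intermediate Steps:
B(p) = 6*p (B(p) = 5*p + p = 6*p)
A = -134
h(L, Q) = 180*L (h(L, Q) = (5*6)*(6*(3*0 + L)) = 30*(6*(0 + L)) = 30*(6*L) = 180*L)
A - h(37, -28) = -134 - 180*37 = -134 - 1*6660 = -134 - 6660 = -6794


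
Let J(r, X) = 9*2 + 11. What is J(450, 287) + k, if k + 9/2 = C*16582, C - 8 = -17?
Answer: -298427/2 ≈ -1.4921e+5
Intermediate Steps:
J(r, X) = 29 (J(r, X) = 18 + 11 = 29)
C = -9 (C = 8 - 17 = -9)
k = -298485/2 (k = -9/2 - 9*16582 = -9/2 - 149238 = -298485/2 ≈ -1.4924e+5)
J(450, 287) + k = 29 - 298485/2 = -298427/2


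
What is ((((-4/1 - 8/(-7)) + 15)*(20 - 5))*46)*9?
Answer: 527850/7 ≈ 75407.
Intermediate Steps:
((((-4/1 - 8/(-7)) + 15)*(20 - 5))*46)*9 = ((((-4*1 - 8*(-1/7)) + 15)*15)*46)*9 = ((((-4 + 8/7) + 15)*15)*46)*9 = (((-20/7 + 15)*15)*46)*9 = (((85/7)*15)*46)*9 = ((1275/7)*46)*9 = (58650/7)*9 = 527850/7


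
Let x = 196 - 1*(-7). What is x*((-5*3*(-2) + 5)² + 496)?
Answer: 349363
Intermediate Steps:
x = 203 (x = 196 + 7 = 203)
x*((-5*3*(-2) + 5)² + 496) = 203*((-5*3*(-2) + 5)² + 496) = 203*((-15*(-2) + 5)² + 496) = 203*((30 + 5)² + 496) = 203*(35² + 496) = 203*(1225 + 496) = 203*1721 = 349363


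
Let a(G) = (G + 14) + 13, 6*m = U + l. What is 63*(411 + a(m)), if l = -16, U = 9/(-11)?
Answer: 603183/22 ≈ 27417.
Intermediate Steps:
U = -9/11 (U = 9*(-1/11) = -9/11 ≈ -0.81818)
m = -185/66 (m = (-9/11 - 16)/6 = (1/6)*(-185/11) = -185/66 ≈ -2.8030)
a(G) = 27 + G (a(G) = (14 + G) + 13 = 27 + G)
63*(411 + a(m)) = 63*(411 + (27 - 185/66)) = 63*(411 + 1597/66) = 63*(28723/66) = 603183/22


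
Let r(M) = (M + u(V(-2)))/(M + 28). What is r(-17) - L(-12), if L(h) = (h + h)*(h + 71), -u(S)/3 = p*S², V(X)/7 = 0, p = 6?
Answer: 15559/11 ≈ 1414.5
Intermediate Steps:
V(X) = 0 (V(X) = 7*0 = 0)
u(S) = -18*S²
r(M) = M/(28 + M) (r(M) = (M - 18*0²)/(M + 28) = (M - 18*0)/(28 + M) = (M + 0)/(28 + M) = M/(28 + M))
L(h) = 2*h*(71 + h) (L(h) = (2*h)*(71 + h) = 2*h*(71 + h))
r(-17) - L(-12) = -17/(28 - 17) - 2*(-12)*(71 - 12) = -17/11 - 2*(-12)*59 = -17*1/11 - 1*(-1416) = -17/11 + 1416 = 15559/11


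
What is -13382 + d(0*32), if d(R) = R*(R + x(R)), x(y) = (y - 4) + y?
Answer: -13382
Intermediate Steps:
x(y) = -4 + 2*y (x(y) = (-4 + y) + y = -4 + 2*y)
d(R) = R*(-4 + 3*R) (d(R) = R*(R + (-4 + 2*R)) = R*(-4 + 3*R))
-13382 + d(0*32) = -13382 + (0*32)*(-4 + 3*(0*32)) = -13382 + 0*(-4 + 3*0) = -13382 + 0*(-4 + 0) = -13382 + 0*(-4) = -13382 + 0 = -13382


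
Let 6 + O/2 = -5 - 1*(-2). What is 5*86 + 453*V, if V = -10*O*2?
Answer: 163510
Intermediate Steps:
O = -18 (O = -12 + 2*(-5 - 1*(-2)) = -12 + 2*(-5 + 2) = -12 + 2*(-3) = -12 - 6 = -18)
V = 360 (V = -10*(-18)*2 = 180*2 = 360)
5*86 + 453*V = 5*86 + 453*360 = 430 + 163080 = 163510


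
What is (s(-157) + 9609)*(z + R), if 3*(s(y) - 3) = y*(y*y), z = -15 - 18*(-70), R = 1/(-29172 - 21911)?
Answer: -244284825999038/153249 ≈ -1.5940e+9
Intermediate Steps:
R = -1/51083 (R = 1/(-51083) = -1/51083 ≈ -1.9576e-5)
z = 1245 (z = -15 + 1260 = 1245)
s(y) = 3 + y³/3 (s(y) = 3 + (y*(y*y))/3 = 3 + (y*y²)/3 = 3 + y³/3)
(s(-157) + 9609)*(z + R) = ((3 + (⅓)*(-157)³) + 9609)*(1245 - 1/51083) = ((3 + (⅓)*(-3869893)) + 9609)*(63598334/51083) = ((3 - 3869893/3) + 9609)*(63598334/51083) = (-3869884/3 + 9609)*(63598334/51083) = -3841057/3*63598334/51083 = -244284825999038/153249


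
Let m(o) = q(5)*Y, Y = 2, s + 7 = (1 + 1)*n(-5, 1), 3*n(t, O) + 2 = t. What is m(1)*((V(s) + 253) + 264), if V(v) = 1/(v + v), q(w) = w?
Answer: 36187/7 ≈ 5169.6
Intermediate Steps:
n(t, O) = -⅔ + t/3
s = -35/3 (s = -7 + (1 + 1)*(-⅔ + (⅓)*(-5)) = -7 + 2*(-⅔ - 5/3) = -7 + 2*(-7/3) = -7 - 14/3 = -35/3 ≈ -11.667)
V(v) = 1/(2*v)
m(o) = 10 (m(o) = 5*2 = 10)
m(1)*((V(s) + 253) + 264) = 10*((1/(2*(-35/3)) + 253) + 264) = 10*(((½)*(-3/35) + 253) + 264) = 10*((-3/70 + 253) + 264) = 10*(17707/70 + 264) = 10*(36187/70) = 36187/7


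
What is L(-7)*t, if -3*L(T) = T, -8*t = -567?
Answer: 1323/8 ≈ 165.38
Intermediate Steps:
t = 567/8 (t = -1/8*(-567) = 567/8 ≈ 70.875)
L(T) = -T/3
L(-7)*t = -1/3*(-7)*(567/8) = (7/3)*(567/8) = 1323/8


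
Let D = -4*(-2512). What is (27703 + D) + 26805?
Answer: 64556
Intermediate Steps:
D = 10048
(27703 + D) + 26805 = (27703 + 10048) + 26805 = 37751 + 26805 = 64556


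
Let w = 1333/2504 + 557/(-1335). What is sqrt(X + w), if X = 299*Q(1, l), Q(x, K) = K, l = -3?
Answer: I*sqrt(2505577796538630)/1671420 ≈ 29.948*I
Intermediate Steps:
w = 384827/3342840 (w = 1333*(1/2504) + 557*(-1/1335) = 1333/2504 - 557/1335 = 384827/3342840 ≈ 0.11512)
X = -897 (X = 299*(-3) = -897)
sqrt(X + w) = sqrt(-897 + 384827/3342840) = sqrt(-2998142653/3342840) = I*sqrt(2505577796538630)/1671420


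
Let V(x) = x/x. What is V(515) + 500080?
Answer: 500081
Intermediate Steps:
V(x) = 1
V(515) + 500080 = 1 + 500080 = 500081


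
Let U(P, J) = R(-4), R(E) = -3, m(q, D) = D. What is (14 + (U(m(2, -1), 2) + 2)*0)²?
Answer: 196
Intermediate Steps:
U(P, J) = -3
(14 + (U(m(2, -1), 2) + 2)*0)² = (14 + (-3 + 2)*0)² = (14 - 1*0)² = (14 + 0)² = 14² = 196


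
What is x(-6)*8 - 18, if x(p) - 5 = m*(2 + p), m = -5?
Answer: 182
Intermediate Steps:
x(p) = -5 - 5*p (x(p) = 5 - 5*(2 + p) = 5 + (-10 - 5*p) = -5 - 5*p)
x(-6)*8 - 18 = (-5 - 5*(-6))*8 - 18 = (-5 + 30)*8 - 18 = 25*8 - 18 = 200 - 18 = 182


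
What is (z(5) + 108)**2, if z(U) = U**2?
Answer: 17689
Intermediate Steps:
(z(5) + 108)**2 = (5**2 + 108)**2 = (25 + 108)**2 = 133**2 = 17689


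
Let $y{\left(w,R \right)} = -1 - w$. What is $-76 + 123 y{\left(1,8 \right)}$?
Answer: $-322$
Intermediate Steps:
$-76 + 123 y{\left(1,8 \right)} = -76 + 123 \left(-1 - 1\right) = -76 + 123 \left(-2\right) = -76 - 246 = -322$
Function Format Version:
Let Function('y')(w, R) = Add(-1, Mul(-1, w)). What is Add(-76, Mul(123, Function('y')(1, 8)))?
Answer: -322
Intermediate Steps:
Add(-76, Mul(123, Function('y')(1, 8))) = Add(-76, Mul(123, Add(-1, Mul(-1, 1)))) = Add(-76, Mul(123, Add(-1, -1))) = Add(-76, Mul(123, -2)) = Add(-76, -246) = -322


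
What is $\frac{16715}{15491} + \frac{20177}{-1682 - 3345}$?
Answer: $- \frac{228535602}{77873257} \approx -2.9347$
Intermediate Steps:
$\frac{16715}{15491} + \frac{20177}{-1682 - 3345} = 16715 \cdot \frac{1}{15491} + \frac{20177}{-1682 - 3345} = \frac{16715}{15491} + \frac{20177}{-5027} = \frac{16715}{15491} + 20177 \left(- \frac{1}{5027}\right) = \frac{16715}{15491} - \frac{20177}{5027} = - \frac{228535602}{77873257}$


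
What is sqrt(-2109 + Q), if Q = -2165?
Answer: I*sqrt(4274) ≈ 65.376*I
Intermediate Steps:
sqrt(-2109 + Q) = sqrt(-2109 - 2165) = sqrt(-4274) = I*sqrt(4274)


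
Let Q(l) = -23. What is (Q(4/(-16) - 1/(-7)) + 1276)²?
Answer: 1570009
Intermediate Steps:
(Q(4/(-16) - 1/(-7)) + 1276)² = (-23 + 1276)² = 1253² = 1570009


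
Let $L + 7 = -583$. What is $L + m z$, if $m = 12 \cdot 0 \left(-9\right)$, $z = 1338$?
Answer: $-590$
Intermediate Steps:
$m = 0$ ($m = 0 \left(-9\right) = 0$)
$L = -590$ ($L = -7 - 583 = -590$)
$L + m z = -590 + 0 \cdot 1338 = -590 + 0 = -590$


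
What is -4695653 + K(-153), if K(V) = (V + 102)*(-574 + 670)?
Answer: -4700549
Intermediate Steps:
K(V) = 9792 + 96*V (K(V) = (102 + V)*96 = 9792 + 96*V)
-4695653 + K(-153) = -4695653 + (9792 + 96*(-153)) = -4695653 + (9792 - 14688) = -4695653 - 4896 = -4700549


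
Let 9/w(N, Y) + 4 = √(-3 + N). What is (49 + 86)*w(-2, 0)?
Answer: -1620/7 - 405*I*√5/7 ≈ -231.43 - 129.37*I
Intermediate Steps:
w(N, Y) = 9/(-4 + √(-3 + N))
(49 + 86)*w(-2, 0) = (49 + 86)*(9/(-4 + √(-3 - 2))) = 135*(9/(-4 + √(-5))) = 135*(9/(-4 + I*√5)) = 1215/(-4 + I*√5)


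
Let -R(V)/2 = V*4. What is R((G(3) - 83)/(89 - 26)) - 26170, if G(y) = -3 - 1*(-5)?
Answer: -183118/7 ≈ -26160.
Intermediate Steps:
G(y) = 2 (G(y) = -3 + 5 = 2)
R(V) = -8*V (R(V) = -2*V*4 = -8*V)
R((G(3) - 83)/(89 - 26)) - 26170 = -8*(2 - 83)/(89 - 26) - 26170 = -(-648)/63 - 26170 = -8*(-9/7) - 26170 = 72/7 - 26170 = -183118/7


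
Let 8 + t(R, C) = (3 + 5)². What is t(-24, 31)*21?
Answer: 1176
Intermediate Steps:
t(R, C) = 56 (t(R, C) = -8 + (3 + 5)² = -8 + 8² = -8 + 64 = 56)
t(-24, 31)*21 = 56*21 = 1176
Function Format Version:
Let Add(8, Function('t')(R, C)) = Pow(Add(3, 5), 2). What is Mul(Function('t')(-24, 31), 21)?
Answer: 1176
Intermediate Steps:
Function('t')(R, C) = 56 (Function('t')(R, C) = Add(-8, Pow(Add(3, 5), 2)) = Add(-8, Pow(8, 2)) = Add(-8, 64) = 56)
Mul(Function('t')(-24, 31), 21) = Mul(56, 21) = 1176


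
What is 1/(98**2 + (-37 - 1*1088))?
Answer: 1/8479 ≈ 0.00011794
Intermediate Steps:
1/(98**2 + (-37 - 1*1088)) = 1/(9604 + (-37 - 1088)) = 1/(9604 - 1125) = 1/8479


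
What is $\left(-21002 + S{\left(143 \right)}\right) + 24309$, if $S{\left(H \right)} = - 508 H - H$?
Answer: $-69480$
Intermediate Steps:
$S{\left(H \right)} = - 509 H$
$\left(-21002 + S{\left(143 \right)}\right) + 24309 = \left(-21002 - 72787\right) + 24309 = -93789 + 24309 = -69480$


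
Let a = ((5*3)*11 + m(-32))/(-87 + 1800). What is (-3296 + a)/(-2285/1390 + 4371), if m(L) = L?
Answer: -1569564370/2080748553 ≈ -0.75433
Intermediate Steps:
a = 133/1713 (a = ((5*3)*11 - 32)/(-87 + 1800) = (15*11 - 32)/1713 = (165 - 32)*(1/1713) = 133*(1/1713) = 133/1713 ≈ 0.077642)
(-3296 + a)/(-2285/1390 + 4371) = (-3296 + 133/1713)/(-2285/1390 + 4371) = -5645915/(1713*(-2285*1/1390 + 4371)) = -5645915/(1713*(-457/278 + 4371)) = -5645915/(1713*1214681/278) = -5645915/1713*278/1214681 = -1569564370/2080748553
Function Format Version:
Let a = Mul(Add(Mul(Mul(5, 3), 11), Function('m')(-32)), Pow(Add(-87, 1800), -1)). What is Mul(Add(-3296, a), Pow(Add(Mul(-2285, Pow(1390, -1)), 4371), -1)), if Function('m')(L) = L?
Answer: Rational(-1569564370, 2080748553) ≈ -0.75433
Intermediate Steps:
a = Rational(133, 1713) (a = Mul(Add(Mul(Mul(5, 3), 11), -32), Pow(Add(-87, 1800), -1)) = Mul(Add(Mul(15, 11), -32), Pow(1713, -1)) = Mul(Add(165, -32), Rational(1, 1713)) = Mul(133, Rational(1, 1713)) = Rational(133, 1713) ≈ 0.077642)
Mul(Add(-3296, a), Pow(Add(Mul(-2285, Pow(1390, -1)), 4371), -1)) = Mul(Add(-3296, Rational(133, 1713)), Pow(Add(Mul(-2285, Pow(1390, -1)), 4371), -1)) = Mul(Rational(-5645915, 1713), Pow(Add(Mul(-2285, Rational(1, 1390)), 4371), -1)) = Mul(Rational(-5645915, 1713), Pow(Add(Rational(-457, 278), 4371), -1)) = Mul(Rational(-5645915, 1713), Pow(Rational(1214681, 278), -1)) = Mul(Rational(-5645915, 1713), Rational(278, 1214681)) = Rational(-1569564370, 2080748553)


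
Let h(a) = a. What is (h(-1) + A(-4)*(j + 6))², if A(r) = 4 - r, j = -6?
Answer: 1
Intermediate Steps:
(h(-1) + A(-4)*(j + 6))² = (-1 + (4 - 1*(-4))*(-6 + 6))² = (-1 + (4 + 4)*0)² = (-1 + 8*0)² = (-1 + 0)² = (-1)² = 1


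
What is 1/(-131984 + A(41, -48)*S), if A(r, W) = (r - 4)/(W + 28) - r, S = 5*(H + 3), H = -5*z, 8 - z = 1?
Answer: -1/125128 ≈ -7.9918e-6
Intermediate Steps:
z = 7 (z = 8 - 1*1 = 8 - 1 = 7)
H = -35 (H = -5*7 = -35)
S = -160 (S = 5*(-35 + 3) = 5*(-32) = -160)
A(r, W) = -r + (-4 + r)/(28 + W) (A(r, W) = (-4 + r)/(28 + W) - r = -r + (-4 + r)/(28 + W))
1/(-131984 + A(41, -48)*S) = 1/(-131984 + ((-4 - 27*41 - 1*(-48)*41)/(28 - 48))*(-160)) = 1/(-131984 + ((-4 - 1107 + 1968)/(-20))*(-160)) = 1/(-131984 - 1/20*857*(-160)) = 1/(-131984 - 857/20*(-160)) = 1/(-131984 + 6856) = 1/(-125128) = -1/125128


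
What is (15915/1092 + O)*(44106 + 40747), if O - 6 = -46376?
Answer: -1431756488875/364 ≈ -3.9334e+9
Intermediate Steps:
O = -46370 (O = 6 - 46376 = -46370)
(15915/1092 + O)*(44106 + 40747) = (15915/1092 - 46370)*(44106 + 40747) = (15915*(1/1092) - 46370)*84853 = (5305/364 - 46370)*84853 = -16873375/364*84853 = -1431756488875/364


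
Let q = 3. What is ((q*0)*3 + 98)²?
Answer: 9604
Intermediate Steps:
((q*0)*3 + 98)² = ((3*0)*3 + 98)² = (0*3 + 98)² = (0 + 98)² = 98² = 9604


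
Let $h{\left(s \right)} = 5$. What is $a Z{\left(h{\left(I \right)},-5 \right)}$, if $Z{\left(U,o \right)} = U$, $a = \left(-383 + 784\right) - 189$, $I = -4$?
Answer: $1060$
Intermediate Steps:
$a = 212$ ($a = 401 - 189 = 212$)
$a Z{\left(h{\left(I \right)},-5 \right)} = 212 \cdot 5 = 1060$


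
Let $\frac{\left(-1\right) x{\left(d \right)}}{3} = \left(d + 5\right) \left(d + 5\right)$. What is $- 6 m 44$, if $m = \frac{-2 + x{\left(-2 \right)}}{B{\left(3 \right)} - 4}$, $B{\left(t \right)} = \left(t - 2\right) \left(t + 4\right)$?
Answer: $2552$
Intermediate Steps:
$B{\left(t \right)} = \left(-2 + t\right) \left(4 + t\right)$
$x{\left(d \right)} = - 3 \left(5 + d\right)^{2}$ ($x{\left(d \right)} = - 3 \left(d + 5\right) \left(d + 5\right) = - 3 \left(5 + d\right) \left(5 + d\right) = - 3 \left(5 + d\right)^{2}$)
$m = - \frac{29}{3}$ ($m = \frac{-2 - 3 \left(5 - 2\right)^{2}}{\left(-8 + 3^{2} + 2 \cdot 3\right) - 4} = \frac{-2 - 3 \cdot 3^{2}}{\left(-8 + 9 + 6\right) - 4} = \frac{-2 - 27}{7 - 4} = \frac{-2 - 27}{3} = \left(-29\right) \frac{1}{3} = - \frac{29}{3} \approx -9.6667$)
$- 6 m 44 = \left(-6\right) \left(- \frac{29}{3}\right) 44 = 58 \cdot 44 = 2552$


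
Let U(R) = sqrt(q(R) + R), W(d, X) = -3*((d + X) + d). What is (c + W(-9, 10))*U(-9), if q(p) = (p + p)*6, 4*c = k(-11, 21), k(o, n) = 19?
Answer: 345*I*sqrt(13)/4 ≈ 310.98*I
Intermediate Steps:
c = 19/4 (c = (1/4)*19 = 19/4 ≈ 4.7500)
q(p) = 12*p (q(p) = (2*p)*6 = 12*p)
W(d, X) = -6*d - 3*X (W(d, X) = -3*((X + d) + d) = -3*(X + 2*d) = -6*d - 3*X)
U(R) = sqrt(13)*sqrt(R) (U(R) = sqrt(12*R + R) = sqrt(13*R) = sqrt(13)*sqrt(R))
(c + W(-9, 10))*U(-9) = (19/4 + (-6*(-9) - 3*10))*(sqrt(13)*sqrt(-9)) = (19/4 + (54 - 30))*(sqrt(13)*(3*I)) = (19/4 + 24)*(3*I*sqrt(13)) = 115*(3*I*sqrt(13))/4 = 345*I*sqrt(13)/4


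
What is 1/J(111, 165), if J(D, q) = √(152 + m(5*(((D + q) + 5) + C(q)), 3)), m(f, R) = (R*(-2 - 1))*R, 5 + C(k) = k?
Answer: √5/25 ≈ 0.089443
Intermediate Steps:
C(k) = -5 + k
m(f, R) = -3*R² (m(f, R) = (R*(-3))*R = (-3*R)*R = -3*R²)
J(D, q) = 5*√5 (J(D, q) = √(152 - 3*3²) = √(152 - 3*9) = √(152 - 27) = √125 = 5*√5)
1/J(111, 165) = 1/(5*√5) = √5/25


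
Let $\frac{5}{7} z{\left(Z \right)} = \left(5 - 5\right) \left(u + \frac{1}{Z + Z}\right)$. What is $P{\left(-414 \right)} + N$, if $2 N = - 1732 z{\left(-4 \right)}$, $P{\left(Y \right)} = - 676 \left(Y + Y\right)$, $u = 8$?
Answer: $559728$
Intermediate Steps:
$P{\left(Y \right)} = - 1352 Y$ ($P{\left(Y \right)} = - 676 \cdot 2 Y = - 1352 Y$)
$z{\left(Z \right)} = 0$ ($z{\left(Z \right)} = \frac{7 \left(5 - 5\right) \left(8 + \frac{1}{Z + Z}\right)}{5} = \frac{7 \cdot 0 \left(8 + \frac{1}{2 Z}\right)}{5} = \frac{7}{5} \cdot 0 = 0$)
$N = 0$ ($N = \frac{\left(-1732\right) 0}{2} = \frac{1}{2} \cdot 0 = 0$)
$P{\left(-414 \right)} + N = \left(-1352\right) \left(-414\right) + 0 = 559728 + 0 = 559728$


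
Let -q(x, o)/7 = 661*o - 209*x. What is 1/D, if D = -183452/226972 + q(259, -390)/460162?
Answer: 26110972366/102790923315 ≈ 0.25402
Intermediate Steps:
q(x, o) = -4627*o + 1463*x (q(x, o) = -7*(661*o - 209*x) = -7*(-209*x + 661*o) = -4627*o + 1463*x)
D = 102790923315/26110972366 (D = -183452/226972 + (-4627*(-390) + 1463*259)/460162 = -183452*1/226972 + (1804530 + 378917)*(1/460162) = -45863/56743 + 2183447*(1/460162) = -45863/56743 + 2183447/460162 = 102790923315/26110972366 ≈ 3.9367)
1/D = 1/(102790923315/26110972366) = 26110972366/102790923315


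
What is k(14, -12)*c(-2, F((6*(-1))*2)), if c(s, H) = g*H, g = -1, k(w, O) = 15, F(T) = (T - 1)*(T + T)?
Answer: -4680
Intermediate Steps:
F(T) = 2*T*(-1 + T) (F(T) = (-1 + T)*(2*T) = 2*T*(-1 + T))
c(s, H) = -H
k(14, -12)*c(-2, F((6*(-1))*2)) = 15*(-2*(6*(-1))*2*(-1 + (6*(-1))*2)) = 15*(-2*(-6*2)*(-1 - 6*2)) = 15*(-2*(-12)*(-1 - 12)) = 15*(-2*(-12)*(-13)) = 15*(-1*312) = 15*(-312) = -4680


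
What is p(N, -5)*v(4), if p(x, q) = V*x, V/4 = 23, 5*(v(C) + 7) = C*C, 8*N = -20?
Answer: 874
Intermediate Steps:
N = -5/2 (N = (1/8)*(-20) = -5/2 ≈ -2.5000)
v(C) = -7 + C**2/5 (v(C) = -7 + (C*C)/5 = -7 + C**2/5)
V = 92 (V = 4*23 = 92)
p(x, q) = 92*x
p(N, -5)*v(4) = (92*(-5/2))*(-7 + (1/5)*4**2) = -230*(-7 + (1/5)*16) = -230*(-7 + 16/5) = -230*(-19/5) = 874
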